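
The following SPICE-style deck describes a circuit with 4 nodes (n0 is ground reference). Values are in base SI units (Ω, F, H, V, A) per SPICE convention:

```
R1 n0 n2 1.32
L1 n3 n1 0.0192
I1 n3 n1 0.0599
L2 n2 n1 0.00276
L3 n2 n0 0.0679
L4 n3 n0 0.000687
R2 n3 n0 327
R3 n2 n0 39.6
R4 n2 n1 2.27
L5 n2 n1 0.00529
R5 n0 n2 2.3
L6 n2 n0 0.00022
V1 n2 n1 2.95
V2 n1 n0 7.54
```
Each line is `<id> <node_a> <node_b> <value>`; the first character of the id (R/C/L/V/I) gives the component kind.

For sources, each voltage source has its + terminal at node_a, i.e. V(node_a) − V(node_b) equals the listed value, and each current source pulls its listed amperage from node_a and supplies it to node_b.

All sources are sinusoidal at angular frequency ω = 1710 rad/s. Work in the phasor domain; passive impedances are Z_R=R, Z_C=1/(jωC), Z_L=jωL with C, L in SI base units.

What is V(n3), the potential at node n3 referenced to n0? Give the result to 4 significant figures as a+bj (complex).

Element admittances at ω=1710 rad/s:
  Y(R1) = 0.7576+0.000j S between n0,n2
  Y(L1) = 0.000-0.03046j S between n3,n1
  I1: injects 0.0599 A into n1 (from n3)
  Y(L2) = 0.000-0.2119j S between n2,n1
  Y(L3) = 0.000-0.008613j S between n2,n0
  Y(L4) = 0.000-0.8512j S between n3,n0
  Y(R2) = 0.003058+0.000j S between n3,n0
  Y(R3) = 0.02525+0.000j S between n2,n0
  Y(R4) = 0.4405+0.000j S between n2,n1
  Y(L5) = 0.000-0.1105j S between n2,n1
  Y(R5) = 0.4348+0.000j S between n0,n2
  Y(L6) = 0.000-2.658j S between n2,n0
  V1: constraint V(n2)−V(n1) = 2.95
  V2: constraint V(n1)−V(n0) = 7.54
Assemble and solve the 5×5 MNA system:
  V(n1)=7.540+0.000j  V(n2)=10.49+0.000j  V(n3)=0.2602-0.06884j
  i(V1)=-14.07+28.93j  i(V2)=-12.71+28.20j

0.2602-0.06884j V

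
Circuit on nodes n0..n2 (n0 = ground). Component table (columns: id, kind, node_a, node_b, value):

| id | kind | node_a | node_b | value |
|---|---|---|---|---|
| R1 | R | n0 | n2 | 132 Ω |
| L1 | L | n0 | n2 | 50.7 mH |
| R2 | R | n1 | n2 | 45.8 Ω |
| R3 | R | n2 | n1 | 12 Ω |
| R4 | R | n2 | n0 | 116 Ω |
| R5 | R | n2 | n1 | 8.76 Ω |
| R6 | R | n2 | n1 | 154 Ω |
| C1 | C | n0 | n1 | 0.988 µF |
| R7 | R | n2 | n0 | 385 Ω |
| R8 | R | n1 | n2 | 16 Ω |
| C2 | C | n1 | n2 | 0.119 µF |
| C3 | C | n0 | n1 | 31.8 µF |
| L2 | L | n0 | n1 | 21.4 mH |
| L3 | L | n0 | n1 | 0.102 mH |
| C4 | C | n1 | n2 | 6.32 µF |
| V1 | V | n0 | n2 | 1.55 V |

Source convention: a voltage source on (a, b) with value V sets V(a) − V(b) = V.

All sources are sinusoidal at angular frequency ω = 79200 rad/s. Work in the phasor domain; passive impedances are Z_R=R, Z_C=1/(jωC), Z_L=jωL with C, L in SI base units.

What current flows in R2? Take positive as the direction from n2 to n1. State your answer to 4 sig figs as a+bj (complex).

-0.02780-0.002687j A

Element admittances at ω=79200 rad/s:
  Y(R1) = 0.007576+0.000j S between n0,n2
  Y(L1) = 0.000-0.0002490j S between n0,n2
  Y(R2) = 0.02183+0.000j S between n1,n2
  Y(R3) = 0.08333+0.000j S between n2,n1
  Y(R4) = 0.008621+0.000j S between n2,n0
  Y(R5) = 0.1142+0.000j S between n2,n1
  Y(R6) = 0.006494+0.000j S between n2,n1
  Y(C1) = 0.000+0.07825j S between n0,n1
  Y(R7) = 0.002597+0.000j S between n2,n0
  Y(R8) = 0.06250+0.000j S between n1,n2
  Y(C2) = 0.000+0.009425j S between n1,n2
  Y(C3) = 0.000+2.519j S between n0,n1
  Y(L2) = 0.000-0.0005900j S between n0,n1
  Y(L3) = 0.000-0.1238j S between n0,n1
  Y(C4) = 0.000+0.5005j S between n1,n2
  V1: constraint V(n0)−V(n2) = 1.55
Assemble and solve the 3×3 MNA system:
  V(n1)=-0.2769+0.1231j  V(n2)=-1.550+0.000j
  i(V1)=-0.3334-0.6843j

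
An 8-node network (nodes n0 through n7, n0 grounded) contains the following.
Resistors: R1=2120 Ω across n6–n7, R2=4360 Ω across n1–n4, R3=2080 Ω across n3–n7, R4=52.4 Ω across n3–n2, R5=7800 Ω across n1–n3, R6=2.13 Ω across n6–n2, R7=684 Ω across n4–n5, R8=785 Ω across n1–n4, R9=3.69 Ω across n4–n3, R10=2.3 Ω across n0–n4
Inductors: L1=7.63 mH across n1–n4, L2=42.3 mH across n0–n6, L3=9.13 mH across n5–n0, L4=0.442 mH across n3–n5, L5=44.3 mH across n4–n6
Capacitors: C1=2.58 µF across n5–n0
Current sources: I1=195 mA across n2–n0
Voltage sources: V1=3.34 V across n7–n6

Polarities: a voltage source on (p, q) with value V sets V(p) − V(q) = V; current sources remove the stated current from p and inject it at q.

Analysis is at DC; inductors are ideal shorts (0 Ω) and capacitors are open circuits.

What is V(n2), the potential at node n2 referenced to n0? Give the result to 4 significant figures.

-0.3991 V

Element admittances at DC:
  Y(R1) = 0.0004717 S between n6,n7
  Y(R2) = 0.0002294 S between n1,n4
  L1: short n1↔n4 (DC inductor)
  L2: short n0↔n6 (DC inductor)
  L3: short n5↔n0 (DC inductor)
  Y(R3) = 0.0004808 S between n3,n7
  Y(C1) = 0.000 S between n5,n0
  I1: injects 0.195 A into n0 (from n2)
  Y(R4) = 0.01908 S between n3,n2
  L4: short n3↔n5 (DC inductor)
  Y(R5) = 0.0001282 S between n1,n3
  L5: short n4↔n6 (DC inductor)
  Y(R6) = 0.4695 S between n6,n2
  Y(R7) = 0.001462 S between n4,n5
  Y(R8) = 0.001274 S between n1,n4
  Y(R9) = 0.2710 S between n4,n3
  Y(R10) = 0.4348 S between n0,n4
  V1: constraint V(n7)−V(n6) = 3.34
Assemble and solve the 13×13 MNA system:
  V(n1)=0.000  V(n2)=-0.3991  V(n3)=0.000  V(n4)=0.000  V(n5)=0.000  V(n6)=0.000  V(n7)=3.340
  i(L1)=0.000  i(L2)=0.1890  i(L3)=-0.006011  i(L4)=-0.006011  i(L5)=0.000  i(V1)=-0.003181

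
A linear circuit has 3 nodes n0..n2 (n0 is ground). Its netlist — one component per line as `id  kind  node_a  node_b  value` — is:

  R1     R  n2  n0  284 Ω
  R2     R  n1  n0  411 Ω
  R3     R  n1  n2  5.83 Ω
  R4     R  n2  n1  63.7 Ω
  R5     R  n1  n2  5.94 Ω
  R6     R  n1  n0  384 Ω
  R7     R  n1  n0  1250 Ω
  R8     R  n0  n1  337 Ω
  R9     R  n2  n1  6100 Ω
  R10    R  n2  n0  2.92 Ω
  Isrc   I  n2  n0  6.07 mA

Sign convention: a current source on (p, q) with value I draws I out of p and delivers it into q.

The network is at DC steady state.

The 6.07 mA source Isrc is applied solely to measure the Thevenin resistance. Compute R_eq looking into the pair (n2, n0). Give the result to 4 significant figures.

R_eq = 2.820 Ω

Element admittances at DC:
  Y(R1) = 0.003521 S between n2,n0
  Y(R2) = 0.002433 S between n1,n0
  Y(R3) = 0.1715 S between n1,n2
  Y(R4) = 0.01570 S between n2,n1
  Y(R5) = 0.1684 S between n1,n2
  Y(R6) = 0.002604 S between n1,n0
  Y(R7) = 0.0008000 S between n1,n0
  Y(R8) = 0.002967 S between n0,n1
  Y(R9) = 0.0001639 S between n2,n1
  Y(R10) = 0.3425 S between n2,n0
  Isrc: injects 0.00607 A into n0 (from n2)
Assemble and solve the 2×2 MNA system:
  V(n1)=-0.01671  V(n2)=-0.01712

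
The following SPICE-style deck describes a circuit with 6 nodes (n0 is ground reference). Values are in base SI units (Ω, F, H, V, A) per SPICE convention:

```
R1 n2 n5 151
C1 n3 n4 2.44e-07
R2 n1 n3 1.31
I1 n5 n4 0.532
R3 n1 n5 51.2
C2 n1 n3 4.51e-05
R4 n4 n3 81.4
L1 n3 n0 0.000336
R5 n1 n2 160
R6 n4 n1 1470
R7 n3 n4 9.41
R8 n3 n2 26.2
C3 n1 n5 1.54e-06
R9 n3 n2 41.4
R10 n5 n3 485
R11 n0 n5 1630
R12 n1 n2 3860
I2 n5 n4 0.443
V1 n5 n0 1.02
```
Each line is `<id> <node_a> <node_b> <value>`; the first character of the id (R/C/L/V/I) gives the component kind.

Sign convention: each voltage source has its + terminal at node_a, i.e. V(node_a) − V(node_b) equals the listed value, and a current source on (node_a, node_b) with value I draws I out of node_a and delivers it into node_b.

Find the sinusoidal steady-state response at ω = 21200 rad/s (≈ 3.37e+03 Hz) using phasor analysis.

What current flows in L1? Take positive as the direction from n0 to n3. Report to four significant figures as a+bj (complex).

-1.228+0.2648j A

Apply KCL at each of the 5 non-ground nodes and solve the resulting linear system.
Node n1: branches {R2, R3, C2, R5, R6, C3, R12} → V_1 = 1.895+8.474j
Node n2: branches {R1, R5, R8, R9, R12} → V_2 = 1.811+7.953j
Node n3: branches {C1, R2, C2, R4, L1, R7, R8, R9, R10} → V_3 = 1.886+8.744j
Node n4: branches {C1, I1, R4, R6, R7, I2} → V_4 = 10.05+8.389j
Node n5: branches {R1, I1, R3, C3, R10, R11, I2, V1} → V_5 = 1.020+0.000j
Source currents: i(V1)=-1.228+0.2648j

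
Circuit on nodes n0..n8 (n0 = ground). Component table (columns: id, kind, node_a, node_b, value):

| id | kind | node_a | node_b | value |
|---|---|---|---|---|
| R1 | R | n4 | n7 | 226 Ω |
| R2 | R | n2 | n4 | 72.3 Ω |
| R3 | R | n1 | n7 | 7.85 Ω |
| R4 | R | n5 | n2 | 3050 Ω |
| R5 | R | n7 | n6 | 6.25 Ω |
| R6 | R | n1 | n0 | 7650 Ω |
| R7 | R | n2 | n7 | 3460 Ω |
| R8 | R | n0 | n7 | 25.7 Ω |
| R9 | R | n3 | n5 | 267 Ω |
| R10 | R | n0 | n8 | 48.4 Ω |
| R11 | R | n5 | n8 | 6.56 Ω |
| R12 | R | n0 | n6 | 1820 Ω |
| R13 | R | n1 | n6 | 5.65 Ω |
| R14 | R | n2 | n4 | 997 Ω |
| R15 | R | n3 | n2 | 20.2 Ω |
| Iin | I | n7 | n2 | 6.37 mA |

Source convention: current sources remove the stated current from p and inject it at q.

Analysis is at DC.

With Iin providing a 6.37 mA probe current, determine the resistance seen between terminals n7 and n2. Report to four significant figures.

R_eq = 151.2 Ω

MNA unknowns: 8 node voltages V₁..V_8
R1: Y=0.004425 on G[4,7]
R2: Y=0.01383 on G[2,4]
R3: Y=0.1274 on G[1,7]
R4: Y=0.0003279 on G[5,2]
R5: Y=0.1600 on G[7,6]
R6: Y=0.0001307 on G[1,0]
R7: Y=0.0002890 on G[2,7]
R8: Y=0.03891 on G[0,7]
R9: Y=0.003745 on G[3,5]
R10: Y=0.02066 on G[0,8]
R11: Y=0.1524 on G[5,8]
R12: Y=0.0005495 on G[0,6]
R13: Y=0.1770 on G[1,6]
R14: Y=0.001003 on G[2,4]
R15: Y=0.04950 on G[3,2]
Iin: z[7]−=0.00637, z[2]+=0.00637
solve → V1=-0.07083, V2=0.8920, V3=0.8401, V4=0.6707, V5=0.1544, V6=-0.07079, V7=-0.07098, V8=0.1360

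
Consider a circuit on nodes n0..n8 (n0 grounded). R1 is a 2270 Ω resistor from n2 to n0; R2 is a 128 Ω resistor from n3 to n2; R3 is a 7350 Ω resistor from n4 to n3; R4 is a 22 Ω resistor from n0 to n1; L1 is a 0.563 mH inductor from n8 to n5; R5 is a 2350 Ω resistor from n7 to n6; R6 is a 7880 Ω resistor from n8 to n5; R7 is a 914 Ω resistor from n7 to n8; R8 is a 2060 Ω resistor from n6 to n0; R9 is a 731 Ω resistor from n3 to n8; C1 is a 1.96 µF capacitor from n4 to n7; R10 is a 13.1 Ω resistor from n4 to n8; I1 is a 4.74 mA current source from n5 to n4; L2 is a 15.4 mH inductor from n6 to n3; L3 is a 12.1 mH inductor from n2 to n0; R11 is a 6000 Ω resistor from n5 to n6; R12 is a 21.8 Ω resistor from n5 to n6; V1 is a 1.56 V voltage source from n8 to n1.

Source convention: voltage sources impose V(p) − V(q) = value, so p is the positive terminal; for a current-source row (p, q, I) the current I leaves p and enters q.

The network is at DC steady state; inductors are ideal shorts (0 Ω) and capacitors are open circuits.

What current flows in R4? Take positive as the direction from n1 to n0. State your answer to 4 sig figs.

Apply KCL at each of the 8 non-ground nodes and solve the resulting linear system.
Node n1: branches {R4, V1} → V_1 = -0.2100
Node n2: branches {R1, R2, L3} → V_2 = 0.000
Node n3: branches {R2, R3, R9, L2} → V_3 = 1.151
Node n4: branches {R3, C1, R10, I1} → V_4 = 1.412
Node n5: branches {L1, R6, I1, R11, R12} → V_5 = 1.350
Node n6: branches {R5, R8, L2, R11, R12} → V_6 = 1.151
Node n7: branches {R5, R7, C1} → V_7 = 1.294
Node n8: branches {L1, R6, R7, R9, R10, V1} → V_8 = 1.350
Source currents: i(L1)=0.01392, i(L2)=0.008681, i(L3)=0.008989, i(V1)=-0.009548

-0.009548 A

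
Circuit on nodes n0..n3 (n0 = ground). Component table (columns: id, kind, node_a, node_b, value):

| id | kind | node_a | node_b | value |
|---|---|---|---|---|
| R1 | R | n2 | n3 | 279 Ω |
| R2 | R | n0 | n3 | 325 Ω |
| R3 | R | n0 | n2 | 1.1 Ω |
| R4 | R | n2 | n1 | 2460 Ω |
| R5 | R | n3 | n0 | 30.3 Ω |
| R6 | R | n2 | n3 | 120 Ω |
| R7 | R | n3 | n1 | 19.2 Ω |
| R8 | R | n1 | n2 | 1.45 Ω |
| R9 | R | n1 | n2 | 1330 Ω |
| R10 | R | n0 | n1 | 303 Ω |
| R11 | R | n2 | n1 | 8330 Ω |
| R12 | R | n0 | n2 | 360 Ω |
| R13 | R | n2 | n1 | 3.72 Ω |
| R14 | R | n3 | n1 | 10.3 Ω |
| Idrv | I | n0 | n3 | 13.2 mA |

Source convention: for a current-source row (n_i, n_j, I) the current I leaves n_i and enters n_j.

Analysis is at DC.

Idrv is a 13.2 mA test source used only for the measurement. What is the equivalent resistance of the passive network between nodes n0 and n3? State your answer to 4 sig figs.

Element admittances at DC:
  Y(R1) = 0.003584 S between n2,n3
  Y(R2) = 0.003077 S between n0,n3
  Y(R3) = 0.9091 S between n0,n2
  Y(R4) = 0.0004065 S between n2,n1
  Y(R5) = 0.03300 S between n3,n0
  Y(R6) = 0.008333 S between n2,n3
  Y(R7) = 0.05208 S between n3,n1
  Y(R8) = 0.6897 S between n1,n2
  Y(R9) = 0.0007519 S between n1,n2
  Y(R10) = 0.003300 S between n0,n1
  Y(R11) = 0.0001200 S between n2,n1
  Y(R12) = 0.002778 S between n0,n2
  Y(R13) = 0.2688 S between n2,n1
  Y(R14) = 0.09709 S between n3,n1
  Idrv: injects 0.0132 A into n3 (from n0)
Assemble and solve the 3×3 MNA system:
  V(n1)=0.02076  V(n2)=0.01110  V(n3)=0.08332

R_eq = 6.312 Ω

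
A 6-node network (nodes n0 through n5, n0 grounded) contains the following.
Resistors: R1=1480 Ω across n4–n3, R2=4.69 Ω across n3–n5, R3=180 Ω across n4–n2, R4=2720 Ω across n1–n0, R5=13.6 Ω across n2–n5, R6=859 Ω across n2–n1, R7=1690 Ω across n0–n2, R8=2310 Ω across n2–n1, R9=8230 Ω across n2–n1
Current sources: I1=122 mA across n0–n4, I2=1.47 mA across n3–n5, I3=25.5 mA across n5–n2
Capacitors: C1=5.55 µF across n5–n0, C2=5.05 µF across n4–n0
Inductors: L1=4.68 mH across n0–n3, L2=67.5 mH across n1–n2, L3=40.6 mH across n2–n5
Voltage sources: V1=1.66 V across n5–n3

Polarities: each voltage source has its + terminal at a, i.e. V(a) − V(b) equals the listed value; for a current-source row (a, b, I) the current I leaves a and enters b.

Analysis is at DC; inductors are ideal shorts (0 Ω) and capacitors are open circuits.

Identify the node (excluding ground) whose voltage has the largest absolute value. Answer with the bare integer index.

4

MNA unknowns: 5 node voltages V₁..V_5 plus 4 source currents (L1, L2, L3, V1)
R1: Y=0.0006757 on G[4,3]
I1: z[0]−=0.122, z[4]+=0.122
R2: Y=0.2132 on G[3,5]
I2: z[3]−=0.00147, z[5]+=0.00147
R3: Y=0.005556 on G[4,2]
C1: Y=0.000 on G[5,0]
L1: row V0−V3=0, i_L1 at 0,3
L2: row V1−V2=0, i_L2 at 1,2
R4: Y=0.0003676 on G[1,0]
L3: row V2−V5=0, i_L3 at 2,5
I3: z[5]−=0.0255, z[2]+=0.0255
R5: Y=0.07353 on G[2,5]
R6: Y=0.001164 on G[2,1]
R7: Y=0.0005917 on G[0,2]
R8: Y=0.0004329 on G[2,1]
R9: Y=0.0001215 on G[2,1]
C2: Y=0.000 on G[4,0]
V1: row V5−V3=1.66, i_V1 at 5,3
solve → V1=1.660, V2=1.660, V3=0.000, V4=21.06, V5=1.660
aux → i_L1=-0.1204, i_L2=-0.0006103, i_L3=0.1317, i_V1=-0.2463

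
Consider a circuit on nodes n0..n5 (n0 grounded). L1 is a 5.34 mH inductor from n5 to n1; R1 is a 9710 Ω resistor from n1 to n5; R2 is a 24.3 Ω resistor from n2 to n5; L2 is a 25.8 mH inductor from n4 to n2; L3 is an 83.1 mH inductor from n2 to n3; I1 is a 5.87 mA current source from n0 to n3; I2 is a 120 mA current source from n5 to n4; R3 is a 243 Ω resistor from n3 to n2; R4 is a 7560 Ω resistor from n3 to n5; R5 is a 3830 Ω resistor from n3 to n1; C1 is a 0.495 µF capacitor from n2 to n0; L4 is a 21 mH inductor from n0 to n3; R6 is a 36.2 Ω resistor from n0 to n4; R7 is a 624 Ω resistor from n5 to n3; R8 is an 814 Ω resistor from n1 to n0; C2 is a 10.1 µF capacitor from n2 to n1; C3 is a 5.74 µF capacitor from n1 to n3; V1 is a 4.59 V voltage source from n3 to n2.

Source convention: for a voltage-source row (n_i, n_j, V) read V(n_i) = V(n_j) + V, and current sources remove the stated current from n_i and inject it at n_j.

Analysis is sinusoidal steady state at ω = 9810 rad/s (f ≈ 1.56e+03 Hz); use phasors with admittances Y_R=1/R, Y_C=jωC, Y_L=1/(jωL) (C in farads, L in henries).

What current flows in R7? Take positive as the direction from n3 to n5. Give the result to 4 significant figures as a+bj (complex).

Element admittances at ω=9810 rad/s:
  Y(L1) = 0.000-0.01909j S between n5,n1
  Y(R1) = 0.0001030+0.000j S between n1,n5
  Y(R2) = 0.04115+0.000j S between n2,n5
  Y(L2) = 0.000-0.003951j S between n4,n2
  Y(L3) = 0.000-0.001227j S between n2,n3
  I1: injects 0.00587 A into n3 (from n0)
  I2: injects 0.12 A into n4 (from n5)
  Y(R3) = 0.004115+0.000j S between n3,n2
  Y(R4) = 0.0001323+0.000j S between n3,n5
  Y(R5) = 0.0002611+0.000j S between n3,n1
  Y(C1) = 0.000+0.004856j S between n2,n0
  Y(L4) = 0.000-0.004854j S between n0,n3
  Y(R6) = 0.02762+0.000j S between n0,n4
  Y(R7) = 0.001603+0.000j S between n5,n3
  Y(R8) = 0.001229+0.000j S between n1,n0
  Y(C2) = 0.000+0.09908j S between n2,n1
  Y(C3) = 0.000+0.05631j S between n1,n3
  V1: constraint V(n3)−V(n2) = 4.59
Assemble and solve the 6×6 MNA system:
  V(n1)=-10.02-23.75j  V(n2)=-12.37-23.92j  V(n3)=-7.784-23.92j  V(n4)=0.6567+1.864j  V(n5)=-14.10-25.73j
  i(V1)=0.08242-0.1614j

0.01012+0.002899j A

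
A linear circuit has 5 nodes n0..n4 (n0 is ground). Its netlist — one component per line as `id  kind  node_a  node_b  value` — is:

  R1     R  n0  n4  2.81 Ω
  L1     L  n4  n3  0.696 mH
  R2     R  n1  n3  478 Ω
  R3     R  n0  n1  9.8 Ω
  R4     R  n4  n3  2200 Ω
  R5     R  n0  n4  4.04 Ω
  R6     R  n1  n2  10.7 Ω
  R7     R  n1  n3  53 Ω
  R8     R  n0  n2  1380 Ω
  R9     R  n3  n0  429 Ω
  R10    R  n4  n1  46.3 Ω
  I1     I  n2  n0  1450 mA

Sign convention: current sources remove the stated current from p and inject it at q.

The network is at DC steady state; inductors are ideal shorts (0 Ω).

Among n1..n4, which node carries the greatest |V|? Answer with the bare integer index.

Apply KCL at each of the 4 non-ground nodes and solve the resulting linear system.
Node n1: branches {R2, R3, R6, R7, R10} → V_1 = -10.10
Node n2: branches {R6, R8, I1} → V_2 = -25.41
Node n3: branches {L1, R2, R4, R7, R9} → V_3 = -0.6627
Node n4: branches {R1, L1, R4, R5, R10} → V_4 = -0.6627
Source currents: i(L1)=0.1962

2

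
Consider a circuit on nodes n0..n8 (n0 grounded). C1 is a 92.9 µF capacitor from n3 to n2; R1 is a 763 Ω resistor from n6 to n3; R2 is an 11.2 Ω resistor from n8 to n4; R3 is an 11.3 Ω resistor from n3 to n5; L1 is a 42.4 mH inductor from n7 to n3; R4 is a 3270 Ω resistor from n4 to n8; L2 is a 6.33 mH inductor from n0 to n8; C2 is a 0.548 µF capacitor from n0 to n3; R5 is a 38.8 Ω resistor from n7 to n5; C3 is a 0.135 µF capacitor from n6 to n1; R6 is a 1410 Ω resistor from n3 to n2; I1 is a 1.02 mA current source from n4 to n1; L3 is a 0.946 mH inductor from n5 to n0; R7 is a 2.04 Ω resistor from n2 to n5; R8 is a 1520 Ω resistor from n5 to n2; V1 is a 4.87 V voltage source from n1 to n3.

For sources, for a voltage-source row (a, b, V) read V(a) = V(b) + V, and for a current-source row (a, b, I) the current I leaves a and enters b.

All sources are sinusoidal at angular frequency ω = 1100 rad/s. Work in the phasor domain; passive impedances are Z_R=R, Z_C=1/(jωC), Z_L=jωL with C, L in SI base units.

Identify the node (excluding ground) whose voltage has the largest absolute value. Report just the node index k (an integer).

Apply KCL at each of the 8 non-ground nodes and solve the resulting linear system.
Node n1: branches {C3, I1, V1} → V_1 = 4.876-0.002959j
Node n2: branches {C1, R6, R7, R8} → V_2 = 0.001045+0.002009j
Node n3: branches {C1, R1, R3, L1, C2, R6, V1} → V_3 = 0.005639-0.002959j
Node n4: branches {R2, R4, I1} → V_4 = -0.01139-0.007102j
Node n5: branches {R3, R5, L3, R7, R8} → V_5 = 3.538e-06+0.001060j
Node n6: branches {R1, C3} → V_6 = 0.06737+0.5418j
Node n7: branches {L1, R5} → V_7 = 0.0003328-0.003355j
Node n8: branches {R2, R4, L2} → V_8 = 0.000-0.007102j
Source currents: i(V1)=0.0009391-0.0007140j

1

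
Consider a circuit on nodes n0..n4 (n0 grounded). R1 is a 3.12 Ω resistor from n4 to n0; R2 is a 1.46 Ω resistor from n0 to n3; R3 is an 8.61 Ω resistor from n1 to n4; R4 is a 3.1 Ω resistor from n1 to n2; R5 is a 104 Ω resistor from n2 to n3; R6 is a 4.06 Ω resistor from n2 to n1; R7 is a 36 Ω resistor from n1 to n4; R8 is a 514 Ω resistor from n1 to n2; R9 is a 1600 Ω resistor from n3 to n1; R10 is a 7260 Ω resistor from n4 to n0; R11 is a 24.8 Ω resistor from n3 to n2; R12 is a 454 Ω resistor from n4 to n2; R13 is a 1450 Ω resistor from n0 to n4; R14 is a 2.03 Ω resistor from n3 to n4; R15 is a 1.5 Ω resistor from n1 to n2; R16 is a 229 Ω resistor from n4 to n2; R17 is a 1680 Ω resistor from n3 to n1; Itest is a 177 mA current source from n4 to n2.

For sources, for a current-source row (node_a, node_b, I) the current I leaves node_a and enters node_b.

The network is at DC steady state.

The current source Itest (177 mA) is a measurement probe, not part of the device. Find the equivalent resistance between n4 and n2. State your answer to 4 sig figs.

R_eq = 5.465 Ω

MNA unknowns: 4 node voltages V₁..V_4
R1: Y=0.3205 on G[4,0]
R2: Y=0.6849 on G[0,3]
R3: Y=0.1161 on G[1,4]
R4: Y=0.3226 on G[1,2]
R5: Y=0.009615 on G[2,3]
R6: Y=0.2463 on G[2,1]
R7: Y=0.02778 on G[1,4]
R8: Y=0.001946 on G[1,2]
R9: Y=0.0006250 on G[3,1]
R10: Y=0.0001377 on G[4,0]
R11: Y=0.04032 on G[3,2]
R12: Y=0.002203 on G[4,2]
R13: Y=0.0006897 on G[0,4]
R14: Y=0.4926 on G[3,4]
R15: Y=0.6667 on G[1,2]
R16: Y=0.004367 on G[4,2]
R17: Y=0.0005952 on G[3,1]
Itest: z[4]−=0.177, z[2]+=0.177
solve → V1=0.8217, V2=0.9232, V3=0.02067, V4=-0.04406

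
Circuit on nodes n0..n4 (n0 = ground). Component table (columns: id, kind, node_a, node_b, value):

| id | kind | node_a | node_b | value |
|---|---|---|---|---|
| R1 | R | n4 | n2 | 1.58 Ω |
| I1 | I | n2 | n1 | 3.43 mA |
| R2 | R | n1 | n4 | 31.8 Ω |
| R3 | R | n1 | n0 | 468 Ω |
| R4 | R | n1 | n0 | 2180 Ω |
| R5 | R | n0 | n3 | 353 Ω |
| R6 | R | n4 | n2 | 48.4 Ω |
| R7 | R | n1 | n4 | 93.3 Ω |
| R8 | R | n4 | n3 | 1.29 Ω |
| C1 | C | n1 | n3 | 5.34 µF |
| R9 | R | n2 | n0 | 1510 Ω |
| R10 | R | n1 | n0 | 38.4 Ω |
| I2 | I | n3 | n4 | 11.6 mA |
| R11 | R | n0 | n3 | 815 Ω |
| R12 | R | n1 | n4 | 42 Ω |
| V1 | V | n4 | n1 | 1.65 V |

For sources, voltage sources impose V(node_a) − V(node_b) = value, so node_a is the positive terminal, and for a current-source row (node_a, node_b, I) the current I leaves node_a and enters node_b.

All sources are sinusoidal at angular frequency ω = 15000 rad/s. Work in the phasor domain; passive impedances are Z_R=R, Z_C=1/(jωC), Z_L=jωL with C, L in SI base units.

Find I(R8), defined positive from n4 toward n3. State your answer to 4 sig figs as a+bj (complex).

Element admittances at ω=15000 rad/s:
  Y(R1) = 0.6329+0.000j S between n4,n2
  I1: injects 0.00343 A into n1 (from n2)
  Y(R2) = 0.03145+0.000j S between n1,n4
  Y(R3) = 0.002137+0.000j S between n1,n0
  Y(R4) = 0.0004587+0.000j S between n1,n0
  Y(R5) = 0.002833+0.000j S between n0,n3
  Y(R6) = 0.02066+0.000j S between n4,n2
  Y(R7) = 0.01072+0.000j S between n1,n4
  Y(R8) = 0.7752+0.000j S between n4,n3
  Y(C1) = 0.000+0.08010j S between n1,n3
  Y(R9) = 0.0006623+0.000j S between n2,n0
  Y(R10) = 0.02604+0.000j S between n1,n0
  I2: injects 0.0116 A into n4 (from n3)
  Y(R11) = 0.001227+0.000j S between n0,n3
  Y(R12) = 0.02381+0.000j S between n1,n4
  V1: constraint V(n4)−V(n1) = 1.65
Assemble and solve the 5×5 MNA system:
  V(n1)=-0.2286+0.02016j  V(n2)=1.415+0.02014j  V(n3)=1.382-0.1455j  V(n4)=1.421+0.02016j
  i(V1)=-0.1321-0.1284j

0.03048+0.1284j A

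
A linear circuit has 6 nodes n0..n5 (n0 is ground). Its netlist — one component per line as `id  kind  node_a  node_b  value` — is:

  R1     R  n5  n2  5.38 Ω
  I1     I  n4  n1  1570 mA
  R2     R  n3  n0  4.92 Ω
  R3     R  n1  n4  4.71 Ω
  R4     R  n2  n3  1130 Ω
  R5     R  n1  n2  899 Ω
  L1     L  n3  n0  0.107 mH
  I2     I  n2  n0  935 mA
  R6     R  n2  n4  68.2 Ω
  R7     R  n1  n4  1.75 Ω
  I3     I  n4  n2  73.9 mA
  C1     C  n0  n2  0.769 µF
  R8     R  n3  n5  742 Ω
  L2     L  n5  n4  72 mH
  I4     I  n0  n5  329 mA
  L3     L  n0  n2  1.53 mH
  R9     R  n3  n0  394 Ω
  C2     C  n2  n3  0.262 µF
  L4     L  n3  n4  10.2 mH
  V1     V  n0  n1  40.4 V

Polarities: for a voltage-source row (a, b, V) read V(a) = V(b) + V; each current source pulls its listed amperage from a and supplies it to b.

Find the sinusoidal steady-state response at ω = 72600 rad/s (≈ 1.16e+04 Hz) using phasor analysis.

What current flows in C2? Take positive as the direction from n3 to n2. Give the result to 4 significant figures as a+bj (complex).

0.3299+0.06761j A

Element admittances at ω=72600 rad/s:
  Y(R1) = 0.1859+0.000j S between n5,n2
  I1: injects 1.57 A into n1 (from n4)
  Y(R2) = 0.2033+0.000j S between n3,n0
  Y(R3) = 0.2123+0.000j S between n1,n4
  Y(R4) = 0.0008850+0.000j S between n2,n3
  Y(R5) = 0.001112+0.000j S between n1,n2
  Y(L1) = 0.000-0.1287j S between n3,n0
  I2: injects 0.935 A into n0 (from n2)
  Y(R6) = 0.01466+0.000j S between n2,n4
  Y(R7) = 0.5714+0.000j S between n1,n4
  I3: injects 0.0739 A into n2 (from n4)
  Y(C1) = 0.000+0.05583j S between n0,n2
  Y(R8) = 0.001348+0.000j S between n3,n5
  Y(L2) = 0.000-0.0001913j S between n5,n4
  I4: injects 0.329 A into n5 (from n0)
  Y(L3) = 0.000-0.009003j S between n0,n2
  Y(R9) = 0.002538+0.000j S between n3,n0
  Y(C2) = 0.000+0.01902j S between n2,n3
  Y(L4) = 0.000-0.001350j S between n3,n4
  V1: constraint V(n0)−V(n1) = 40.4
Assemble and solve the 6×6 MNA system:
  V(n1)=-40.40+0.000j  V(n2)=-4.778+16.71j  V(n3)=-1.224-0.6403j  V(n4)=-41.80+0.2289j  V(n5)=-3.012+16.62j
  i(V1)=-0.5106-0.1980j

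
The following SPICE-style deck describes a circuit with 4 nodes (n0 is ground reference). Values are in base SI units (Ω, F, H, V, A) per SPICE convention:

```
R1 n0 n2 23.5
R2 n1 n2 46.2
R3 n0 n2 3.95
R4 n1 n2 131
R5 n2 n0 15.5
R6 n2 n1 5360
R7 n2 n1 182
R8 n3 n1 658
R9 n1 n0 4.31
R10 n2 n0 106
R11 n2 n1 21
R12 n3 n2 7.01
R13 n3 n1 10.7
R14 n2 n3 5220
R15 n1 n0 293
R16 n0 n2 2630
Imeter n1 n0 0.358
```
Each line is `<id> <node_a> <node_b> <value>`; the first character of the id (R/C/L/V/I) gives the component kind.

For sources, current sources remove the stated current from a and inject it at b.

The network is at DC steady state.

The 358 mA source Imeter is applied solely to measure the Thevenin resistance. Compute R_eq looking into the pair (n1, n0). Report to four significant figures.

R_eq = 2.969 Ω

Apply KCL at each of the 3 non-ground nodes and solve the resulting linear system.
Node n1: branches {R2, R4, R6, R7, R8, R9, R11, R13, R15, Imeter} → V_1 = -1.063
Node n2: branches {R1, R2, R3, R4, R5, R6, R7, R10, R11, R12, R14, R16} → V_2 = -0.2912
Node n3: branches {R8, R12, R13, R14} → V_3 = -0.5994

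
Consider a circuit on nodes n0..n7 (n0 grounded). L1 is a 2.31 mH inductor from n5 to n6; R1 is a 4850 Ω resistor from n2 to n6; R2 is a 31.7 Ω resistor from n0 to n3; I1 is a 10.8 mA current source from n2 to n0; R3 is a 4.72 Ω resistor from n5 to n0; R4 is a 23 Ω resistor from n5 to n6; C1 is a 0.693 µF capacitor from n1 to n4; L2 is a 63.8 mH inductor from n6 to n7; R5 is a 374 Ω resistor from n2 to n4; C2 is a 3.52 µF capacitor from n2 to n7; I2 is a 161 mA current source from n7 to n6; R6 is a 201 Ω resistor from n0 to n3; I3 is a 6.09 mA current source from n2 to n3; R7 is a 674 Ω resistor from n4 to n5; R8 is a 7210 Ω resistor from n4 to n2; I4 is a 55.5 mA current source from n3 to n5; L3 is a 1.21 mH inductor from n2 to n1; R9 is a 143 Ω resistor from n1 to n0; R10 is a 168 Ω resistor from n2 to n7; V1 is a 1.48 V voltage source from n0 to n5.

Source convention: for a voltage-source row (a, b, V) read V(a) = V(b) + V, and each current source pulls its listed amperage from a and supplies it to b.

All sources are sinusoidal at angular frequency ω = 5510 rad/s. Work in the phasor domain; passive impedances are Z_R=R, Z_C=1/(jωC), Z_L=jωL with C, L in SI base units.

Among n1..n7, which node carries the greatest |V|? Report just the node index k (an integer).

7

Element admittances at ω=5510 rad/s:
  Y(L1) = 0.000-0.07857j S between n5,n6
  Y(R1) = 0.0002062+0.000j S between n2,n6
  Y(R2) = 0.03155+0.000j S between n0,n3
  I1: injects 0.0108 A into n0 (from n2)
  Y(R3) = 0.2119+0.000j S between n5,n0
  Y(R4) = 0.04348+0.000j S between n5,n6
  Y(C1) = 0.000+0.003818j S between n1,n4
  Y(L2) = 0.000-0.002845j S between n6,n7
  Y(R5) = 0.002674+0.000j S between n2,n4
  Y(C2) = 0.000+0.01940j S between n2,n7
  I2: injects 0.161 A into n6 (from n7)
  Y(R6) = 0.004975+0.000j S between n0,n3
  I3: injects 0.00609 A into n3 (from n2)
  Y(R7) = 0.001484+0.000j S between n4,n5
  Y(R8) = 0.0001387+0.000j S between n4,n2
  I4: injects 0.0555 A into n5 (from n3)
  Y(L3) = 0.000-0.1500j S between n2,n1
  Y(R9) = 0.006993+0.000j S between n1,n0
  Y(R10) = 0.005952+0.000j S between n2,n7
  V1: constraint V(n0)−V(n5) = 1.48
Assemble and solve the 8×8 MNA system:
  V(n1)=-20.26-7.341j  V(n2)=-19.80-8.345j  V(n3)=-1.353+0.000j  V(n4)=-15.54-9.663j  V(n5)=-1.480+0.000j  V(n6)=-1.334+1.773j  V(n7)=-25.15-2.282j
  i(V1)=-0.4939-0.05133j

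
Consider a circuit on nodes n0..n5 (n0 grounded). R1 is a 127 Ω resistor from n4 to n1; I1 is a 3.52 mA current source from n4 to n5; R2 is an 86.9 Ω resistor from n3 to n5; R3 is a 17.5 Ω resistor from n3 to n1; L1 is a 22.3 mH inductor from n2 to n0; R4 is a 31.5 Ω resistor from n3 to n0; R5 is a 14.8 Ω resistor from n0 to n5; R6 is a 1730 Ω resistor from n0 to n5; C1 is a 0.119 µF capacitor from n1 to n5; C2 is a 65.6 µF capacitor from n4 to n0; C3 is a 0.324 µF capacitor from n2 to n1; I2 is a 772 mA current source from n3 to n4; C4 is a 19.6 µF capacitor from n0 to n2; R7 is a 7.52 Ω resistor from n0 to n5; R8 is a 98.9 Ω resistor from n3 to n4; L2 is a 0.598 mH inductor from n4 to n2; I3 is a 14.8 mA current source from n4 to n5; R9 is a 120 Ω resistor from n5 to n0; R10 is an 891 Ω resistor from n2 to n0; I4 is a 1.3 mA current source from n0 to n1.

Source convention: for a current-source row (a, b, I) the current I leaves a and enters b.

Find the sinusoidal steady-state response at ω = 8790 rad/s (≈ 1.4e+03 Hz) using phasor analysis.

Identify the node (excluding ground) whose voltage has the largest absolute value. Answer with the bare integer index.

Apply KCL at each of the 5 non-ground nodes and solve the resulting linear system.
Node n1: branches {R1, R3, C1, C3, I4} → V_1 = -11.04+1.133j
Node n2: branches {L1, C3, C4, L2, R10} → V_2 = 0.3341-2.365j
Node n3: branches {R2, R3, R4, I2, R8} → V_3 = -12.77+0.5624j
Node n4: branches {R1, I1, C2, I2, R8, L2, I3} → V_4 = -0.1159-0.2323j
Node n5: branches {I1, R2, R5, R6, C1, R7, I3, R9} → V_5 = -0.5875-0.02021j

3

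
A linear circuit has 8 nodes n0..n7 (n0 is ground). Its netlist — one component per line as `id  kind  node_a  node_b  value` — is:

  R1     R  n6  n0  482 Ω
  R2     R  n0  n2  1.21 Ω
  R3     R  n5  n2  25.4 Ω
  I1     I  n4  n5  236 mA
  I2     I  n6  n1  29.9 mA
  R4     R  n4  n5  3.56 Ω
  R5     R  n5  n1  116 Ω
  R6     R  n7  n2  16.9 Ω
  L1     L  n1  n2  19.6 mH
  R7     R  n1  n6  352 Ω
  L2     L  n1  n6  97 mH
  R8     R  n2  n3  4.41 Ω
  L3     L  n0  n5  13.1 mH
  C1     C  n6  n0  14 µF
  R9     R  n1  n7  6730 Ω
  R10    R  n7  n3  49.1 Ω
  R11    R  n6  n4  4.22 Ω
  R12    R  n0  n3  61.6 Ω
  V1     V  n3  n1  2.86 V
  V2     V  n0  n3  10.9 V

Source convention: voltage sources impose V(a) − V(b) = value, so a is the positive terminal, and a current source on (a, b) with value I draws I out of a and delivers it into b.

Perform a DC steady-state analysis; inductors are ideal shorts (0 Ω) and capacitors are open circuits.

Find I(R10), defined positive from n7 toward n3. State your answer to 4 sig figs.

Apply KCL at each of the 7 non-ground nodes and solve the resulting linear system.
Node n1: branches {I2, R5, L1, R7, L2, R9, V1} → V_1 = -13.76
Node n2: branches {R2, R3, R6, L1, R8} → V_2 = -13.76
Node n3: branches {R8, R10, R12, V1, V2} → V_3 = -10.90
Node n4: branches {I1, R4, R11} → V_4 = -6.752
Node n5: branches {R3, I1, R4, R5, L3} → V_5 = 0.000
Node n6: branches {R1, I2, R7, L2, C1, R11} → V_6 = -13.76
Node n7: branches {R6, R9, R10} → V_7 = -13.03
Source currents: i(L1)=-12.61, i(L2)=-1.659, i(L3)=2.321, i(V1)=-14.41, i(V2)=-13.90

-0.04336 A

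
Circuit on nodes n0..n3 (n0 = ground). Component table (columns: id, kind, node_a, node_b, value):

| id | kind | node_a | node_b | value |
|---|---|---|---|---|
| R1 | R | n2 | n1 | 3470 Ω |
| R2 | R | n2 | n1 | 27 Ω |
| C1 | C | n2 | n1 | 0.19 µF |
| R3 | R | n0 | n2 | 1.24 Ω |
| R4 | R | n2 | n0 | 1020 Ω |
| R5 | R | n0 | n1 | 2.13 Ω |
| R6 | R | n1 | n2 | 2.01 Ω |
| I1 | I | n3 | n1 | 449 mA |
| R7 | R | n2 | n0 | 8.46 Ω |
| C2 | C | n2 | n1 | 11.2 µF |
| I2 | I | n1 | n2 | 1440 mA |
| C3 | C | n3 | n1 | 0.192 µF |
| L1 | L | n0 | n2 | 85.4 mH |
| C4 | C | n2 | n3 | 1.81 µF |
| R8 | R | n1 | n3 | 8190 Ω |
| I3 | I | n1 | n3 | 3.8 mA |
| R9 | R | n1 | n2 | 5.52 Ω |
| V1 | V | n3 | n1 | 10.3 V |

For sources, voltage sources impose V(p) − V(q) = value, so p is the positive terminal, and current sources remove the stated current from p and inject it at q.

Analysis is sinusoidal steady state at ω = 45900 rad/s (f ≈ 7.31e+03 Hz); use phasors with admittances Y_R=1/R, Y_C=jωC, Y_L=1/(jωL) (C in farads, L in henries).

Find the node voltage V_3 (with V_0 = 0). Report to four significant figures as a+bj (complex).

Apply KCL at each of the 3 non-ground nodes and solve the resulting linear system.
Node n1: branches {R1, R2, C1, R5, R6, I1, C2, I2, C3, R8, I3, R9, V1} → V_1 = -0.9317-0.003090j
Node n2: branches {R1, R2, C1, R3, R4, R6, R7, C2, I2, L1, C4, R9} → V_2 = 0.4726+0.001698j
Node n3: branches {I1, C3, C4, R8, I3, V1} → V_3 = 9.368-0.003090j
Source currents: i(V1)=-0.4469-0.8298j

9.368-0.003090j V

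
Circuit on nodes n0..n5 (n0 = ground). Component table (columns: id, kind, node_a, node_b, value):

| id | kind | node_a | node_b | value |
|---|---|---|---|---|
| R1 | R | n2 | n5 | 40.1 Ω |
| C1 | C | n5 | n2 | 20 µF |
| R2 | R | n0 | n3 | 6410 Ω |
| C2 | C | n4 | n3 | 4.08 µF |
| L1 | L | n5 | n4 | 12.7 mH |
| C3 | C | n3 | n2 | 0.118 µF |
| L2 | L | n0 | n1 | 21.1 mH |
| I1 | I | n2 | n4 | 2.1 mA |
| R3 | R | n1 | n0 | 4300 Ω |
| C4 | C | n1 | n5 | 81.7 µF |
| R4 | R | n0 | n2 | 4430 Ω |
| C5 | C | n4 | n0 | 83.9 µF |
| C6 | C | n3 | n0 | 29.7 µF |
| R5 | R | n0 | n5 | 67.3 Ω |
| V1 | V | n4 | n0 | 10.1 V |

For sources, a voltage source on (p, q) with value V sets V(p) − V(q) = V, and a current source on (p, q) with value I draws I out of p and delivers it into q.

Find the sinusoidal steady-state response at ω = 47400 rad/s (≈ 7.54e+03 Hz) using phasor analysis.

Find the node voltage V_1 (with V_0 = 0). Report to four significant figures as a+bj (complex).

MNA unknowns: 5 node voltages V₁..V_5 plus 1 source current (V1)
R1: Y=0.02494+0.000j on G[2,5]
C1: Y=0.000+0.9480j on G[5,2]
R2: Y=0.0001560+0.000j on G[0,3]
C2: Y=0.000+0.1934j on G[4,3]
L1: Y=0.000-0.001661j on G[5,4]
C3: Y=0.000+0.005593j on G[3,2]
L2: Y=0.000-0.0009999j on G[0,1]
I1: z[2]−=0.0021, z[4]+=0.0021
R3: Y=0.0002326+0.000j on G[1,0]
C4: Y=0.000+3.873j on G[1,5]
R4: Y=0.0002257+0.000j on G[0,2]
C5: Y=0.000+3.977j on G[4,0]
C6: Y=0.000+1.408j on G[3,0]
R5: Y=0.01486+0.000j on G[0,5]
V1: row V4−V0=10.1, i_V1 at 4,0
solve → V1=-0.2506-0.6072j, V2=-0.2420-0.6011j, V3=1.215-0.001975j, V4=10.10+0.000j, V5=-0.2505-0.6070j
aux → i_V1=0.001473-41.87j

-0.2506-0.6072j V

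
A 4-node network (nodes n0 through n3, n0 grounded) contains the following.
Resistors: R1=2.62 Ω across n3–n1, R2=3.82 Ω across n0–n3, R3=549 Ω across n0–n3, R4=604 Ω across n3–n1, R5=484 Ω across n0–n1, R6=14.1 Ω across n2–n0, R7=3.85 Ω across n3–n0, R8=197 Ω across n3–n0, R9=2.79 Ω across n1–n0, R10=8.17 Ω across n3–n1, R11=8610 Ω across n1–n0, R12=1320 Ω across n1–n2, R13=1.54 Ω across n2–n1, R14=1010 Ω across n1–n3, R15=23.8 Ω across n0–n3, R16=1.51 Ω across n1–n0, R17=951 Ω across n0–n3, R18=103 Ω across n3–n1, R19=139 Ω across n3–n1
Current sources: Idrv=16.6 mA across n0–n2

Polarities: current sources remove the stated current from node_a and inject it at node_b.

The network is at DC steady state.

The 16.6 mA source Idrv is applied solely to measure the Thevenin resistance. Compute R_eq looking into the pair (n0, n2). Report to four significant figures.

R_eq = 1.985 Ω

Element admittances at DC:
  Y(R1) = 0.3817 S between n3,n1
  Y(R2) = 0.2618 S between n0,n3
  Y(R3) = 0.001821 S between n0,n3
  Y(R4) = 0.001656 S between n3,n1
  Y(R5) = 0.002066 S between n0,n1
  Y(R6) = 0.07092 S between n2,n0
  Y(R7) = 0.2597 S between n3,n0
  Y(R8) = 0.005076 S between n3,n0
  Y(R9) = 0.3584 S between n1,n0
  Y(R10) = 0.1224 S between n3,n1
  Y(R11) = 0.0001161 S between n1,n0
  Y(R12) = 0.0007576 S between n1,n2
  Y(R13) = 0.6494 S between n2,n1
  Y(R14) = 0.0009901 S between n1,n3
  Y(R15) = 0.04202 S between n0,n3
  Y(R16) = 0.6623 S between n1,n0
  Y(R17) = 0.001052 S between n0,n3
  Y(R18) = 0.009709 S between n3,n1
  Y(R19) = 0.007194 S between n3,n1
  Idrv: injects 0.0166 A into n2 (from n0)
Assemble and solve the 3×3 MNA system:
  V(n1)=0.01100  V(n2)=0.03294  V(n3)=0.005262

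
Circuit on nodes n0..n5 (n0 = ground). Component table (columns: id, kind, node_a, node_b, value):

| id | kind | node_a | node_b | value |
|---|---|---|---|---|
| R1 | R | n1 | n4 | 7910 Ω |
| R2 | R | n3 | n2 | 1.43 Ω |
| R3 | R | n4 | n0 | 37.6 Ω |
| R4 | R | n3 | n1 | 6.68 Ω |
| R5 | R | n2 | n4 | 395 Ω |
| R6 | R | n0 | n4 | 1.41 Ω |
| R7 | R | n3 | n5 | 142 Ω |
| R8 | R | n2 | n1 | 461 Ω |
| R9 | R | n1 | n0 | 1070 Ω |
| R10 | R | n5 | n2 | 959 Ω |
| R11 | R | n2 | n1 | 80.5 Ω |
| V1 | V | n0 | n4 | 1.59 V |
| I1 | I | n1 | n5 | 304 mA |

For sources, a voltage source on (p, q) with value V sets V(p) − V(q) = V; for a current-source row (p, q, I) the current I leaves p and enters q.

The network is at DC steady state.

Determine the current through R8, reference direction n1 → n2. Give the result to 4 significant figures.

-0.004009 A

Apply KCL at each of the 5 non-ground nodes and solve the resulting linear system.
Node n1: branches {R1, R4, R8, R9, R11, I1} → V_1 = -2.479
Node n2: branches {R2, R5, R8, R10, R11} → V_2 = -0.6305
Node n3: branches {R2, R4, R7} → V_3 = -0.6445
Node n4: branches {R1, R3, R5, R6, V1} → V_4 = -1.590
Node n5: branches {R7, R10, I1} → V_5 = 36.96
Source currents: i(V1)=-1.172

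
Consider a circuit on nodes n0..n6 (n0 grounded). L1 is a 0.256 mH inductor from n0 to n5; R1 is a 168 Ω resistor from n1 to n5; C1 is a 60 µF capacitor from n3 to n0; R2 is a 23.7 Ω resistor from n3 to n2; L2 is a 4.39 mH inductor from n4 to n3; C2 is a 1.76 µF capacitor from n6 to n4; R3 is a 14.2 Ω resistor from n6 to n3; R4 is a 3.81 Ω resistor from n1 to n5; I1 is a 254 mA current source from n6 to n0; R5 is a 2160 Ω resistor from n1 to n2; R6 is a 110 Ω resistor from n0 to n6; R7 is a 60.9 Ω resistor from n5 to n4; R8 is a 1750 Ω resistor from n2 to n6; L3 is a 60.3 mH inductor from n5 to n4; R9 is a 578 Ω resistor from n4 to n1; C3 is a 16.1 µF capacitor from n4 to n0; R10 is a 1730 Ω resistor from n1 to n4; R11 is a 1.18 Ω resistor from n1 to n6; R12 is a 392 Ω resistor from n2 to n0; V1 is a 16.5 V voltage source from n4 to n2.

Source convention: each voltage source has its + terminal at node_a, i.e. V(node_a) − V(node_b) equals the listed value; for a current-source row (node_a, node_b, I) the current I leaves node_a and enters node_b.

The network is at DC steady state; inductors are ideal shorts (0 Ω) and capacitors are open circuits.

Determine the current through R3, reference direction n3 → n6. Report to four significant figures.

0.06640 A

Apply KCL at each of the 6 non-ground nodes and solve the resulting linear system.
Node n1: branches {R1, R4, R5, R9, R10, R11} → V_1 = -0.7211
Node n2: branches {R2, R5, R8, R12, V1} → V_2 = -16.50
Node n3: branches {C1, R2, L2, R3} → V_3 = 0.000
Node n4: branches {L2, C2, R7, L3, R9, C3, R10, V1} → V_4 = 0.000
Node n5: branches {L1, R1, R4, R7, L3} → V_5 = 0.000
Node n6: branches {C2, R3, I1, R6, R8, R11} → V_6 = -0.9429
Source currents: i(L1)=0.2033, i(L2)=0.7626, i(L3)=0.009776, i(V1)=-0.7545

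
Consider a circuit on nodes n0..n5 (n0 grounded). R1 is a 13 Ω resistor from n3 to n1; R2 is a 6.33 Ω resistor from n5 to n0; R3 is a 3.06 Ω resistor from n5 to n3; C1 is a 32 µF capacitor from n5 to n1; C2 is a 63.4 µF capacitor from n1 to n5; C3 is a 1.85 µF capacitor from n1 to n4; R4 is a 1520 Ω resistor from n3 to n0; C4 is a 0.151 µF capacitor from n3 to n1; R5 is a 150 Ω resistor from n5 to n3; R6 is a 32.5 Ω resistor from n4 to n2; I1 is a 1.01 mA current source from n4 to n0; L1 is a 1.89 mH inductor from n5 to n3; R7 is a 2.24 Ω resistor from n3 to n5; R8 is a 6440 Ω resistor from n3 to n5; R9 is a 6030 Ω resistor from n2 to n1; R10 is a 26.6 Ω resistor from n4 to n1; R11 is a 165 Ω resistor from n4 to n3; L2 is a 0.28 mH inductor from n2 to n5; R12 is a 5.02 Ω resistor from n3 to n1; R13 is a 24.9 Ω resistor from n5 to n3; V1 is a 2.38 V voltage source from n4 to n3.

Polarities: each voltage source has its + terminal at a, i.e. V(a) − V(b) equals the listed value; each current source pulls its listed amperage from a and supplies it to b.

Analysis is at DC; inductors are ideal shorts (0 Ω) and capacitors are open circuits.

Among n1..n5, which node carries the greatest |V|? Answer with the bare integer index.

Apply KCL at each of the 5 non-ground nodes and solve the resulting linear system.
Node n1: branches {R1, C1, C2, C3, C4, R9, R10, R12} → V_1 = 0.2787
Node n2: branches {R6, R9, L2} → V_2 = -0.006367
Node n3: branches {R1, R3, R4, C4, R5, L1, R7, R8, R11, R12, R13, V1} → V_3 = -0.006367
Node n4: branches {C3, R6, I1, R10, R11, V1} → V_4 = 2.374
Node n5: branches {R2, R3, C1, C2, R5, L1, R7, R8, L2, R13} → V_5 = -0.006367
Source currents: i(L1)=0.07428, i(L2)=0.07328, i(V1)=-0.1674

4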